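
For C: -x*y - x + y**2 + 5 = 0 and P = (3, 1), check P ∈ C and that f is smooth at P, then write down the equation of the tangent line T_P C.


Tangent line at P: -2*x - y + 7 = 0.

Step 1: f(3, 1) = 0, so P lies on C.
Step 2: partial derivatives
  f_x(x, y) = -y - 1, f_y(x, y) = -x + 2*y.
  f_x(P) = -2, f_y(P) = -1 (gradient nonzero, so P is smooth).
Step 3: tangent line at P: -2·(x − 3) + -1·(y − 1) = 0.
Expanding: -2*x - y + 7 = 0.


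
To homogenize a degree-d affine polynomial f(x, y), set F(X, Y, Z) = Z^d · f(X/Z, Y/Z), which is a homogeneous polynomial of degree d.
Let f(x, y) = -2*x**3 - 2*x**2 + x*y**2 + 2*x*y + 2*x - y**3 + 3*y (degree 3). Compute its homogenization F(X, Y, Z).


F(X, Y, Z) = -2*X**3 - 2*X**2*Z + X*Y**2 + 2*X*Y*Z + 2*X*Z**2 - Y**3 + 3*Y*Z**2

deg(f) = 3.
Substitute x = X/Z, y = Y/Z into f, then multiply by Z^3.
  monomial -2·x^3·y^0 ↦ -2·X^3·Y^0·Z^0.
  monomial -2·x^2·y^0 ↦ -2·X^2·Y^0·Z^1.
  monomial 1·x^1·y^2 ↦ 1·X^1·Y^2·Z^0.
  monomial 2·x^1·y^1 ↦ 2·X^1·Y^1·Z^1.
  monomial 2·x^1·y^0 ↦ 2·X^1·Y^0·Z^2.
  monomial -1·x^0·y^3 ↦ -1·X^0·Y^3·Z^0.
  monomial 3·x^0·y^1 ↦ 3·X^0·Y^1·Z^2.
Collecting: F(X, Y, Z) = -2*X**3 - 2*X**2*Z + X*Y**2 + 2*X*Y*Z + 2*X*Z**2 - Y**3 + 3*Y*Z**2.


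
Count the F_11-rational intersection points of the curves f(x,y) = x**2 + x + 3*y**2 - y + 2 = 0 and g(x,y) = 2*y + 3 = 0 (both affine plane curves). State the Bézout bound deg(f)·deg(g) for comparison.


Common zeros: {(4, 4), (6, 4)}; count = 2; Bézout bound = 2.

deg(f) = 2, deg(g) = 1, so Bézout bound = 2.
Scan x ∈ F_11. For each x, list the y ∈ F_11 with f(x, y) ≡ 0 and those with g(x, y) ≡ 0 (mod 11); the common zeros in that column are the intersection.
  x = 0: f ≡ 0 at y ∈ ∅; g ≡ 0 at y ∈ {4}; common: ∅.
  x = 1: f ≡ 0 at y ∈ ∅; g ≡ 0 at y ∈ {4}; common: ∅.
  x = 2: f ≡ 0 at y ∈ {6, 9}; g ≡ 0 at y ∈ {4}; common: ∅.
  x = 3: f ≡ 0 at y ∈ {7, 8}; g ≡ 0 at y ∈ {4}; common: ∅.
  x = 4: f ≡ 0 at y ∈ {0, 4}; g ≡ 0 at y ∈ {4}; common: {4}.
  x = 5: f ≡ 0 at y ∈ ∅; g ≡ 0 at y ∈ {4}; common: ∅.
  x = 6: f ≡ 0 at y ∈ {0, 4}; g ≡ 0 at y ∈ {4}; common: {4}.
  x = 7: f ≡ 0 at y ∈ {7, 8}; g ≡ 0 at y ∈ {4}; common: ∅.
  x = 8: f ≡ 0 at y ∈ {6, 9}; g ≡ 0 at y ∈ {4}; common: ∅.
  x = 9: f ≡ 0 at y ∈ ∅; g ≡ 0 at y ∈ {4}; common: ∅.
  x = 10: f ≡ 0 at y ∈ ∅; g ≡ 0 at y ∈ {4}; common: ∅.
Collecting: common zeros = {(4, 4), (6, 4)}, so the count is 2.
Comparison with the Bézout bound: 2 ≤ 2 = deg(f)·deg(g), as expected for curves with no common component (the bound is attained).


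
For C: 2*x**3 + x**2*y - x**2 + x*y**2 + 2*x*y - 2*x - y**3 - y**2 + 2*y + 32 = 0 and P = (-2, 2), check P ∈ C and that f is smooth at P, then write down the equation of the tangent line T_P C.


Tangent line at P: 26*x - 22*y + 96 = 0.

Step 1: f(-2, 2) = 0, so P lies on C.
Step 2: partial derivatives
  f_x(x, y) = 6*x**2 + 2*x*y - 2*x + y**2 + 2*y - 2, f_y(x, y) = x**2 + 2*x*y + 2*x - 3*y**2 - 2*y + 2.
  f_x(P) = 26, f_y(P) = -22 (gradient nonzero, so P is smooth).
Step 3: tangent line at P: 26·(x − -2) + -22·(y − 2) = 0.
Expanding: 26*x - 22*y + 96 = 0.


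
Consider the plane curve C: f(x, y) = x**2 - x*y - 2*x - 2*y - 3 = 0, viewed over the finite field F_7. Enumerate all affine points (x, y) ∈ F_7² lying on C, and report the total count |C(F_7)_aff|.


Affine F_7-points: {(0, 2), (1, 1), (2, 1), (3, 0), (4, 2), (6, 0)}; count = 6.

For each of the 49 pairs (x, y) ∈ F_7², evaluate f(x, y) mod 7. Record the zeros.
  x = 0: [0↦4, 1↦2, 2↦0, 3↦5, 4↦3, 5↦1, 6↦6]  zeros at y ∈ {2}
  x = 1: [0↦3, 1↦0, 2↦4, 3↦1, 4↦5, 5↦2, 6↦6]  zeros at y ∈ {1}
  x = 2: [0↦4, 1↦0, 2↦3, 3↦6, 4↦2, 5↦5, 6↦1]  zeros at y ∈ {1}
  x = 3: [0↦0, 1↦2, 2↦4, 3↦6, 4↦1, 5↦3, 6↦5]  zeros at y ∈ {0}
  x = 4: [0↦5, 1↦6, 2↦0, 3↦1, 4↦2, 5↦3, 6↦4]  zeros at y ∈ {2}
  x = 5: [0↦5, 1↦5, 2↦5, 3↦5, 4↦5, 5↦5, 6↦5]  zeros at y ∈ ∅
  x = 6: [0↦0, 1↦6, 2↦5, 3↦4, 4↦3, 5↦2, 6↦1]  zeros at y ∈ {0}
Collecting zeros: affine points = {(0, 2), (1, 1), (2, 1), (3, 0), (4, 2), (6, 0)}.
Total count |C(F_7)_aff| = 6.


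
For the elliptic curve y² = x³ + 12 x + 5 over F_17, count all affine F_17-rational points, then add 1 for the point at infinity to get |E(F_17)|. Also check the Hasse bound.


Affine points = {(1, 1), (1, 16), (3, 0), (4, 7), (4, 10), (6, 2), (6, 15), (8, 1), (8, 16), (9, 3), (9, 14), (16, 3), (16, 14)}; affine count = 13; |E(F_17)| = 14.

Discriminant check: Δ ∝ 4a³ + 27b² = 4·12³ + 27·5² = 4·1728 + 27·25 ≡ 5 (mod 17). Nonzero ⇒ E is nonsingular.
For each x ∈ F_17, compute rhs = x³ + 12·x + 5 mod 17, then count y ∈ F_17 with y² ≡ rhs.
  x = 0: rhs = 5, matching y values: none (0 points).
  x = 1: rhs = 1, matching y values: 1, 16 (2 points).
  x = 2: rhs = 3, matching y values: none (0 points).
  x = 3: rhs = 0, matching y values: 0 (1 points).
  x = 4: rhs = 15, matching y values: 7, 10 (2 points).
  x = 5: rhs = 3, matching y values: none (0 points).
  x = 6: rhs = 4, matching y values: 2, 15 (2 points).
  x = 7: rhs = 7, matching y values: none (0 points).
  x = 8: rhs = 1, matching y values: 1, 16 (2 points).
  x = 9: rhs = 9, matching y values: 3, 14 (2 points).
  x = 10: rhs = 3, matching y values: none (0 points).
  x = 11: rhs = 6, matching y values: none (0 points).
  x = 12: rhs = 7, matching y values: none (0 points).
  x = 13: rhs = 12, matching y values: none (0 points).
  x = 14: rhs = 10, matching y values: none (0 points).
  x = 15: rhs = 7, matching y values: none (0 points).
  x = 16: rhs = 9, matching y values: 3, 14 (2 points).
Total affine count: 13.
Full point count |E(F_17)| = 13 + 1 = 14.
Hasse bound: |14 − (17+1)| = |-4| = 4 ≤ 2√17 ≈ 8.2462 ✓.


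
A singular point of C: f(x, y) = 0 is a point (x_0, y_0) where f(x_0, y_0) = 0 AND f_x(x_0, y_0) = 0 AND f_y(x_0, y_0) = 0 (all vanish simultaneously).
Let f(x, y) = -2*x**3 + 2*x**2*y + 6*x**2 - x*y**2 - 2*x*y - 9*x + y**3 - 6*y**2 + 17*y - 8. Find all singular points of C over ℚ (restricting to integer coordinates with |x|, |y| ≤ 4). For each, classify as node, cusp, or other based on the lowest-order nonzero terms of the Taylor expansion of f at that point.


Singular points: {(2, 3)}; classification: cusp.

Compute partial derivatives:
  f_x = -6*x**2 + 4*x*y + 12*x - y**2 - 2*y - 9.
  f_y = 2*x**2 - 2*x*y - 2*x + 3*y**2 - 12*y + 17.
Scan x_0 ∈ {−4, ..., 4}. For each x_0, f_y(x_0, y) is a polynomial in y; find its integer roots y ∈ {−4, ..., 4}, then test f_x and f at those candidates.
  x = -4: f_y(-4, y) = 3*y**2 - 4*y + 57; no integer root y with |y| ≤ 4.
  x = -3: f_y(-3, y) = 3*y**2 - 6*y + 41; no integer root y with |y| ≤ 4.
  x = -2: f_y(-2, y) = 3*y**2 - 8*y + 29; no integer root y with |y| ≤ 4.
  x = -1: f_y(-1, y) = 3*y**2 - 10*y + 21; no integer root y with |y| ≤ 4.
  x = 0: f_y(0, y) = 3*y**2 - 12*y + 17; no integer root y with |y| ≤ 4.
  x = 1: f_y(1, y) = 3*y**2 - 14*y + 17; no integer root y with |y| ≤ 4.
  x = 2: f_y(2, y) = 3*y**2 - 16*y + 21; vanishes at y ∈ {3}. (2, 3): f_x = 0, f = 0 — SINGULAR.
  x = 3: f_y(3, y) = 3*y**2 - 18*y + 29; no integer root y with |y| ≤ 4.
  x = 4: f_y(4, y) = 3*y**2 - 20*y + 41; no integer root y with |y| ≤ 4.
Only singular point on the grid: (2, 3).
Classify: substitute x = 2 + u, y = 3 + v and expand: f = -2*u**3 + 2*u**2*v - u*v**2 + v**3 + v**2.
No constant or linear terms (consistent with a singular point). Quadratic part: v**2. Cubic part: -2*u**3 + 2*u**2*v - u*v**2 + v**3.
The quadratic part v**2 is a perfect square, so there is a single (double) tangent line v = 0, i.e. y = 3. Restricting the cubic part to that line (v = 0) leaves -2*u**3 ≠ 0, so f is not divisible by v and the branch is v² ≈ 2*u**3 to lowest order — this is a cusp.
Classification: cusp.


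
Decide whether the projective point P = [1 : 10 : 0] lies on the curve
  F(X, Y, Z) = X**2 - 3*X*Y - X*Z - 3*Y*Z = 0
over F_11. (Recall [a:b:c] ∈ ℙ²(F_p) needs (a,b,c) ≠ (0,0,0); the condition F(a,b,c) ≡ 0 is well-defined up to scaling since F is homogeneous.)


F(1,10,0) ≡ 4 (mod 11); P is NOT on the curve.

Evaluate F(1, 10, 0) term-by-term (mod 11).
  X**2 ↦ 1·1·1·1 = 1
  -3*X*Y ↦ -3·1·10·1 = -30
  -X*Z ↦ -1·1·1·0 = 0
  -3*Y*Z ↦ -3·1·10·0 = 0
Sum: F(1, 10, 0) = (1) + (-30) + (0) + (0) = -29.
Reducing mod 11: -29 ≡ 4 (mod 11).
Since F(a, b, c) ≡ 4 ≠ 0 (mod 11), P does NOT lie on the curve.


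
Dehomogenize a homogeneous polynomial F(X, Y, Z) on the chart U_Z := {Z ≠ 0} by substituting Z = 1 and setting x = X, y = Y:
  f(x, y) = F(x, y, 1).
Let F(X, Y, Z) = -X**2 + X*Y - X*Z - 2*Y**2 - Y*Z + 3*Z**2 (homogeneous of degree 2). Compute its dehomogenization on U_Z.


f(x, y) = -x**2 + x*y - x - 2*y**2 - y + 3

On U_Z we set Z = 1. Each monomial c·X^i·Y^j·Z^k in F becomes c·x^i·y^j·1^k = c·x^i·y^j.
Substituting Z = 1: F(X, Y, 1) = -x**2 + x*y - x - 2*y**2 - y + 3.
Note: deg(f) ≤ deg(F) = 2; strict inequality happens when F is divisible by Z (lost terms).


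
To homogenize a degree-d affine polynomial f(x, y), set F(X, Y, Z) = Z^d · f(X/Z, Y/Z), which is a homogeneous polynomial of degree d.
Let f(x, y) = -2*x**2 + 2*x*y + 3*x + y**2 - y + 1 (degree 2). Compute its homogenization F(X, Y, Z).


F(X, Y, Z) = -2*X**2 + 2*X*Y + 3*X*Z + Y**2 - Y*Z + Z**2

deg(f) = 2.
Substitute x = X/Z, y = Y/Z into f, then multiply by Z^2.
  monomial -2·x^2·y^0 ↦ -2·X^2·Y^0·Z^0.
  monomial 2·x^1·y^1 ↦ 2·X^1·Y^1·Z^0.
  monomial 3·x^1·y^0 ↦ 3·X^1·Y^0·Z^1.
  monomial 1·x^0·y^2 ↦ 1·X^0·Y^2·Z^0.
  monomial -1·x^0·y^1 ↦ -1·X^0·Y^1·Z^1.
  monomial 1·x^0·y^0 ↦ 1·X^0·Y^0·Z^2.
Collecting: F(X, Y, Z) = -2*X**2 + 2*X*Y + 3*X*Z + Y**2 - Y*Z + Z**2.


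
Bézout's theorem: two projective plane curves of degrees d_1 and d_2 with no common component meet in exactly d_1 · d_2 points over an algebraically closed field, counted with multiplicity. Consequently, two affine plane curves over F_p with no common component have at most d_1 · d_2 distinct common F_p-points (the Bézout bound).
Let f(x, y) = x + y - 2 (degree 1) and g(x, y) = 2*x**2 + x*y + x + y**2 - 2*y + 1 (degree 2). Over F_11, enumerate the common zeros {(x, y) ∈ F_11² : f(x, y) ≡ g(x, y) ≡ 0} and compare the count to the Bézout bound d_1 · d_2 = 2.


Common zeros: {(2, 0), (3, 10)}; count = 2; Bézout bound = 2.

deg(f) = 1, deg(g) = 2, so Bézout bound = 2.
Scan x ∈ F_11. For each x, list the y ∈ F_11 with f(x, y) ≡ 0 and those with g(x, y) ≡ 0 (mod 11); the common zeros in that column are the intersection.
  x = 0: f ≡ 0 at y ∈ {2}; g ≡ 0 at y ∈ {1}; common: ∅.
  x = 1: f ≡ 0 at y ∈ {1}; g ≡ 0 at y ∈ ∅; common: ∅.
  x = 2: f ≡ 0 at y ∈ {0}; g ≡ 0 at y ∈ {0}; common: {0}.
  x = 3: f ≡ 0 at y ∈ {10}; g ≡ 0 at y ∈ {0, 10}; common: {10}.
  x = 4: f ≡ 0 at y ∈ {9}; g ≡ 0 at y ∈ ∅; common: ∅.
  x = 5: f ≡ 0 at y ∈ {8}; g ≡ 0 at y ∈ {2, 6}; common: ∅.
  x = 6: f ≡ 0 at y ∈ {7}; g ≡ 0 at y ∈ ∅; common: ∅.
  x = 7: f ≡ 0 at y ∈ {6}; g ≡ 0 at y ∈ ∅; common: ∅.
  x = 8: f ≡ 0 at y ∈ {5}; g ≡ 0 at y ∈ {6, 10}; common: ∅.
  x = 9: f ≡ 0 at y ∈ {4}; g ≡ 0 at y ∈ ∅; common: ∅.
  x = 10: f ≡ 0 at y ∈ {3}; g ≡ 0 at y ∈ {1, 2}; common: ∅.
Collecting: common zeros = {(2, 0), (3, 10)}, so the count is 2.
Comparison with the Bézout bound: 2 ≤ 2 = deg(f)·deg(g), as expected for curves with no common component (the bound is attained).


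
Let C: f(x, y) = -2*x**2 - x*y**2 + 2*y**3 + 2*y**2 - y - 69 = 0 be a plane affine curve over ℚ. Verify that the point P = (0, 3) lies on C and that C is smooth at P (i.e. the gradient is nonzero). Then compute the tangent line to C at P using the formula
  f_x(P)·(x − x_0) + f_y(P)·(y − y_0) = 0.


Tangent line at P: -9*x + 65*y - 195 = 0.

Step 1: f(0, 3) = 0, so P lies on C.
Step 2: partial derivatives
  f_x(x, y) = -4*x - y**2, f_y(x, y) = -2*x*y + 6*y**2 + 4*y - 1.
  f_x(P) = -9, f_y(P) = 65 (gradient nonzero, so P is smooth).
Step 3: tangent line at P: -9·(x − 0) + 65·(y − 3) = 0.
Expanding: -9*x + 65*y - 195 = 0.


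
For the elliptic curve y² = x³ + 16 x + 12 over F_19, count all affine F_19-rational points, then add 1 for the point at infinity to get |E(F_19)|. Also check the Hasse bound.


Affine points = {(3, 7), (3, 12), (4, 8), (4, 11), (6, 1), (6, 18), (7, 7), (7, 12), (8, 5), (8, 14), (9, 7), (9, 12), (13, 2), (13, 17), (14, 4), (14, 15), (15, 6), (15, 13)}; affine count = 18; |E(F_19)| = 19.

Discriminant check: Δ ∝ 4a³ + 27b² = 4·16³ + 27·12² = 4·4096 + 27·144 ≡ 18 (mod 19). Nonzero ⇒ E is nonsingular.
For each x ∈ F_19, compute rhs = x³ + 16·x + 12 mod 19, then count y ∈ F_19 with y² ≡ rhs.
  x = 0: rhs = 12, matching y values: none (0 points).
  x = 1: rhs = 10, matching y values: none (0 points).
  x = 2: rhs = 14, matching y values: none (0 points).
  x = 3: rhs = 11, matching y values: 7, 12 (2 points).
  x = 4: rhs = 7, matching y values: 8, 11 (2 points).
  x = 5: rhs = 8, matching y values: none (0 points).
  x = 6: rhs = 1, matching y values: 1, 18 (2 points).
  x = 7: rhs = 11, matching y values: 7, 12 (2 points).
  x = 8: rhs = 6, matching y values: 5, 14 (2 points).
  x = 9: rhs = 11, matching y values: 7, 12 (2 points).
  x = 10: rhs = 13, matching y values: none (0 points).
  x = 11: rhs = 18, matching y values: none (0 points).
  x = 12: rhs = 13, matching y values: none (0 points).
  x = 13: rhs = 4, matching y values: 2, 17 (2 points).
  x = 14: rhs = 16, matching y values: 4, 15 (2 points).
  x = 15: rhs = 17, matching y values: 6, 13 (2 points).
  x = 16: rhs = 13, matching y values: none (0 points).
  x = 17: rhs = 10, matching y values: none (0 points).
  x = 18: rhs = 14, matching y values: none (0 points).
Total affine count: 18.
Full point count |E(F_19)| = 18 + 1 = 19.
Hasse bound: |19 − (19+1)| = |-1| = 1 ≤ 2√19 ≈ 8.7178 ✓.


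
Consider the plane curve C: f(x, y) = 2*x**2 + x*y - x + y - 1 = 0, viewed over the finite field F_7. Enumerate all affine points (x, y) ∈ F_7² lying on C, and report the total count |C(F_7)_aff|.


Affine F_7-points: {(0, 1), (1, 0), (2, 3), (3, 0), (4, 3), (5, 2)}; count = 6.

For each of the 49 pairs (x, y) ∈ F_7², evaluate f(x, y) mod 7. Record the zeros.
  x = 0: [0↦6, 1↦0, 2↦1, 3↦2, 4↦3, 5↦4, 6↦5]  zeros at y ∈ {1}
  x = 1: [0↦0, 1↦2, 2↦4, 3↦6, 4↦1, 5↦3, 6↦5]  zeros at y ∈ {0}
  x = 2: [0↦5, 1↦1, 2↦4, 3↦0, 4↦3, 5↦6, 6↦2]  zeros at y ∈ {3}
  x = 3: [0↦0, 1↦4, 2↦1, 3↦5, 4↦2, 5↦6, 6↦3]  zeros at y ∈ {0}
  x = 4: [0↦6, 1↦4, 2↦2, 3↦0, 4↦5, 5↦3, 6↦1]  zeros at y ∈ {3}
  x = 5: [0↦2, 1↦1, 2↦0, 3↦6, 4↦5, 5↦4, 6↦3]  zeros at y ∈ {2}
  x = 6: [0↦2, 1↦2, 2↦2, 3↦2, 4↦2, 5↦2, 6↦2]  zeros at y ∈ ∅
Collecting zeros: affine points = {(0, 1), (1, 0), (2, 3), (3, 0), (4, 3), (5, 2)}.
Total count |C(F_7)_aff| = 6.


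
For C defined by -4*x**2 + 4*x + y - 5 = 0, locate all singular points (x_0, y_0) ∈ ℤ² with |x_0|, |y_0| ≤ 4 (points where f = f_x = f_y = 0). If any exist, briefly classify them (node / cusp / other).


No singular points in the scanned grid; C is smooth there.

Compute partial derivatives:
  f_x = 4 - 8*x.
  f_y = 1.
f_y = 1 is a nonzero constant, so f_y never vanishes: no point (x, y) can satisfy f = f_x = f_y = 0. In particular no (x, y) ∈ {−4, ..., 4}² is singular; the curve is smooth.


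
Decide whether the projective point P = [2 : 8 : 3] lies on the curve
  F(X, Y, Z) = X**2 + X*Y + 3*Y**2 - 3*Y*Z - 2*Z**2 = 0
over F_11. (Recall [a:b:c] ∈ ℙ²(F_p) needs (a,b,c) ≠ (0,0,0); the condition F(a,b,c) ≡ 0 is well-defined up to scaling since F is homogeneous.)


F(2,8,3) ≡ 1 (mod 11); P is NOT on the curve.

Evaluate F(2, 8, 3) term-by-term (mod 11).
  X**2 ↦ 1·4·1·1 = 4
  X*Y ↦ 1·2·8·1 = 16
  3*Y**2 ↦ 3·1·64·1 = 192
  -3*Y*Z ↦ -3·1·8·3 = -72
  -2*Z**2 ↦ -2·1·1·9 = -18
Sum: F(2, 8, 3) = (4) + (16) + (192) + (-72) + (-18) = 122.
Reducing mod 11: 122 ≡ 1 (mod 11).
Since F(a, b, c) ≡ 1 ≠ 0 (mod 11), P does NOT lie on the curve.


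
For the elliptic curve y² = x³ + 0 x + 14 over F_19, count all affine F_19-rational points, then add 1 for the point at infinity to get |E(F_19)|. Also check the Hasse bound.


Affine points = {(5, 5), (5, 14), (10, 8), (10, 11), (13, 8), (13, 11), (15, 8), (15, 11), (16, 5), (16, 14), (17, 5), (17, 14)}; affine count = 12; |E(F_19)| = 13.

Discriminant check: Δ ∝ 4a³ + 27b² = 4·0³ + 27·14² = 4·0 + 27·196 ≡ 10 (mod 19). Nonzero ⇒ E is nonsingular.
For each x ∈ F_19, compute rhs = x³ + 0·x + 14 mod 19, then count y ∈ F_19 with y² ≡ rhs.
  x = 0: rhs = 14, matching y values: none (0 points).
  x = 1: rhs = 15, matching y values: none (0 points).
  x = 2: rhs = 3, matching y values: none (0 points).
  x = 3: rhs = 3, matching y values: none (0 points).
  x = 4: rhs = 2, matching y values: none (0 points).
  x = 5: rhs = 6, matching y values: 5, 14 (2 points).
  x = 6: rhs = 2, matching y values: none (0 points).
  x = 7: rhs = 15, matching y values: none (0 points).
  x = 8: rhs = 13, matching y values: none (0 points).
  x = 9: rhs = 2, matching y values: none (0 points).
  x = 10: rhs = 7, matching y values: 8, 11 (2 points).
  x = 11: rhs = 15, matching y values: none (0 points).
  x = 12: rhs = 13, matching y values: none (0 points).
  x = 13: rhs = 7, matching y values: 8, 11 (2 points).
  x = 14: rhs = 3, matching y values: none (0 points).
  x = 15: rhs = 7, matching y values: 8, 11 (2 points).
  x = 16: rhs = 6, matching y values: 5, 14 (2 points).
  x = 17: rhs = 6, matching y values: 5, 14 (2 points).
  x = 18: rhs = 13, matching y values: none (0 points).
Total affine count: 12.
Full point count |E(F_19)| = 12 + 1 = 13.
Hasse bound: |13 − (19+1)| = |-7| = 7 ≤ 2√19 ≈ 8.7178 ✓.


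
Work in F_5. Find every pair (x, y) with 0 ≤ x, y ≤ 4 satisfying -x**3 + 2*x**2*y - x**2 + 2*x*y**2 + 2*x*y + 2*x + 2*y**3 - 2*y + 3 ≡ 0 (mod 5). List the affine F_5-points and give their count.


Affine F_5-points: {(0, 2), (2, 0), (2, 3), (3, 4), (4, 2)}; count = 5.

For each of the 25 pairs (x, y) ∈ F_5², evaluate f(x, y) mod 5. Record the zeros.
  x = 0: [0↦3, 1↦3, 2↦0, 3↦1, 4↦3]  zeros at y ∈ {2}
  x = 1: [0↦3, 1↦4, 2↦1, 3↦1, 4↦1]  zeros at y ∈ ∅
  x = 2: [0↦0, 1↦1, 2↦2, 3↦0, 4↦2]  zeros at y ∈ {0, 3}
  x = 3: [0↦3, 1↦3, 2↦2, 3↦2, 4↦0]  zeros at y ∈ {4}
  x = 4: [0↦1, 1↦4, 2↦0, 3↦1, 4↦4]  zeros at y ∈ {2}
Collecting zeros: affine points = {(0, 2), (2, 0), (2, 3), (3, 4), (4, 2)}.
Total count |C(F_5)_aff| = 5.


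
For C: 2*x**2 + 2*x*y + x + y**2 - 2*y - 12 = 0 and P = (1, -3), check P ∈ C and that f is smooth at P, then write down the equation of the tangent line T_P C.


Tangent line at P: -x - 6*y - 17 = 0.

Step 1: f(1, -3) = 0, so P lies on C.
Step 2: partial derivatives
  f_x(x, y) = 4*x + 2*y + 1, f_y(x, y) = 2*x + 2*y - 2.
  f_x(P) = -1, f_y(P) = -6 (gradient nonzero, so P is smooth).
Step 3: tangent line at P: -1·(x − 1) + -6·(y − -3) = 0.
Expanding: -x - 6*y - 17 = 0.


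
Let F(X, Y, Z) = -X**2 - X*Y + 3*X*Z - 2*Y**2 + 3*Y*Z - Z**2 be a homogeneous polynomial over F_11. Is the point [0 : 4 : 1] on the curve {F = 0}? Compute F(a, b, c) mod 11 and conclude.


F(0,4,1) ≡ 1 (mod 11); P is NOT on the curve.

Evaluate F(0, 4, 1) term-by-term (mod 11).
  -X**2 ↦ -1·0·1·1 = 0
  -X*Y ↦ -1·0·4·1 = 0
  3*X*Z ↦ 3·0·1·1 = 0
  -2*Y**2 ↦ -2·1·16·1 = -32
  3*Y*Z ↦ 3·1·4·1 = 12
  -Z**2 ↦ -1·1·1·1 = -1
Sum: F(0, 4, 1) = (0) + (0) + (0) + (-32) + (12) + (-1) = -21.
Reducing mod 11: -21 ≡ 1 (mod 11).
Since F(a, b, c) ≡ 1 ≠ 0 (mod 11), P does NOT lie on the curve.


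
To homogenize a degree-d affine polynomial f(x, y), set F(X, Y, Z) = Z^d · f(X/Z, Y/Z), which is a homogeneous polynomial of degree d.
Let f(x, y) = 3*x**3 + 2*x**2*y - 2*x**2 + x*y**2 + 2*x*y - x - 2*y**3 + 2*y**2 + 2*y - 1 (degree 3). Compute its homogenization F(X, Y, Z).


F(X, Y, Z) = 3*X**3 + 2*X**2*Y - 2*X**2*Z + X*Y**2 + 2*X*Y*Z - X*Z**2 - 2*Y**3 + 2*Y**2*Z + 2*Y*Z**2 - Z**3

deg(f) = 3.
Substitute x = X/Z, y = Y/Z into f, then multiply by Z^3.
  monomial 3·x^3·y^0 ↦ 3·X^3·Y^0·Z^0.
  monomial 2·x^2·y^1 ↦ 2·X^2·Y^1·Z^0.
  monomial -2·x^2·y^0 ↦ -2·X^2·Y^0·Z^1.
  monomial 1·x^1·y^2 ↦ 1·X^1·Y^2·Z^0.
  monomial 2·x^1·y^1 ↦ 2·X^1·Y^1·Z^1.
  monomial -1·x^1·y^0 ↦ -1·X^1·Y^0·Z^2.
  monomial -2·x^0·y^3 ↦ -2·X^0·Y^3·Z^0.
  monomial 2·x^0·y^2 ↦ 2·X^0·Y^2·Z^1.
  monomial 2·x^0·y^1 ↦ 2·X^0·Y^1·Z^2.
  monomial -1·x^0·y^0 ↦ -1·X^0·Y^0·Z^3.
Collecting: F(X, Y, Z) = 3*X**3 + 2*X**2*Y - 2*X**2*Z + X*Y**2 + 2*X*Y*Z - X*Z**2 - 2*Y**3 + 2*Y**2*Z + 2*Y*Z**2 - Z**3.


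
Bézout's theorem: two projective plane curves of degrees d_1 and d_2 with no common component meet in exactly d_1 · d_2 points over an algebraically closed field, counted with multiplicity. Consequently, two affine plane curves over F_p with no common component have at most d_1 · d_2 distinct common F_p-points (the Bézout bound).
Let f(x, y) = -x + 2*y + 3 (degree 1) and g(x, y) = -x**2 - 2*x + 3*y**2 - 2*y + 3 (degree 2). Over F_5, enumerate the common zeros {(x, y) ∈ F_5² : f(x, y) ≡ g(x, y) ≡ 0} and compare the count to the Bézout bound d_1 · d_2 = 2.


Common zeros: {(1, 4), (4, 3)}; count = 2; Bézout bound = 2.

deg(f) = 1, deg(g) = 2, so Bézout bound = 2.
Scan x ∈ F_5. For each x, list the y ∈ F_5 with f(x, y) ≡ 0 and those with g(x, y) ≡ 0 (mod 5); the common zeros in that column are the intersection.
  x = 0: f ≡ 0 at y ∈ {1}; g ≡ 0 at y ∈ ∅; common: ∅.
  x = 1: f ≡ 0 at y ∈ {4}; g ≡ 0 at y ∈ {0, 4}; common: {4}.
  x = 2: f ≡ 0 at y ∈ {2}; g ≡ 0 at y ∈ {0, 4}; common: ∅.
  x = 3: f ≡ 0 at y ∈ {0}; g ≡ 0 at y ∈ ∅; common: ∅.
  x = 4: f ≡ 0 at y ∈ {3}; g ≡ 0 at y ∈ {1, 3}; common: {3}.
Collecting: common zeros = {(1, 4), (4, 3)}, so the count is 2.
Comparison with the Bézout bound: 2 ≤ 2 = deg(f)·deg(g), as expected for curves with no common component (the bound is attained).


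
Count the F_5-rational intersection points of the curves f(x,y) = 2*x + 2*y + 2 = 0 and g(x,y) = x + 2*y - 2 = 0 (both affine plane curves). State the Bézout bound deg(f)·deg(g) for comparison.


Common zeros: {(1, 3)}; count = 1; Bézout bound = 1.

deg(f) = 1, deg(g) = 1, so Bézout bound = 1.
Scan x ∈ F_5. For each x, list the y ∈ F_5 with f(x, y) ≡ 0 and those with g(x, y) ≡ 0 (mod 5); the common zeros in that column are the intersection.
  x = 0: f ≡ 0 at y ∈ {4}; g ≡ 0 at y ∈ {1}; common: ∅.
  x = 1: f ≡ 0 at y ∈ {3}; g ≡ 0 at y ∈ {3}; common: {3}.
  x = 2: f ≡ 0 at y ∈ {2}; g ≡ 0 at y ∈ {0}; common: ∅.
  x = 3: f ≡ 0 at y ∈ {1}; g ≡ 0 at y ∈ {2}; common: ∅.
  x = 4: f ≡ 0 at y ∈ {0}; g ≡ 0 at y ∈ {4}; common: ∅.
Collecting: common zeros = {(1, 3)}, so the count is 1.
Comparison with the Bézout bound: 1 ≤ 1 = deg(f)·deg(g), as expected for curves with no common component (the bound is attained).


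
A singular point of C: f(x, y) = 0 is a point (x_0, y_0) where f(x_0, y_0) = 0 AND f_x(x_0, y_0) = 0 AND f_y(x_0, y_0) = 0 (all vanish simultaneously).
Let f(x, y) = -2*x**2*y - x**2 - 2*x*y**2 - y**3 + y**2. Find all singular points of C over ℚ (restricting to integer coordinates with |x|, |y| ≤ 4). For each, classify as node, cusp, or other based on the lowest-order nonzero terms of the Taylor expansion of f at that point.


Singular points: {(0, 0)}; classification: node.

Compute partial derivatives:
  f_x = -4*x*y - 2*x - 2*y**2.
  f_y = -2*x**2 - 4*x*y - 3*y**2 + 2*y.
Scan x_0 ∈ {−4, ..., 4}. For each x_0, f_y(x_0, y) is a polynomial in y; find its integer roots y ∈ {−4, ..., 4}, then test f_x and f at those candidates.
  x = -4: f_y(-4, y) = -3*y**2 + 18*y - 32; no integer root y with |y| ≤ 4.
  x = -3: f_y(-3, y) = -3*y**2 + 14*y - 18; no integer root y with |y| ≤ 4.
  x = -2: f_y(-2, y) = -3*y**2 + 10*y - 8; vanishes at y ∈ {2}. (-2, 2): f_x = 12 ≠ 0.
  x = -1: f_y(-1, y) = -3*y**2 + 6*y - 2; no integer root y with |y| ≤ 4.
  x = 0: f_y(0, y) = -3*y**2 + 2*y; vanishes at y ∈ {0}. (0, 0): f_x = 0, f = 0 — SINGULAR.
  x = 1: f_y(1, y) = -3*y**2 - 2*y - 2; no integer root y with |y| ≤ 4.
  x = 2: f_y(2, y) = -3*y**2 - 6*y - 8; no integer root y with |y| ≤ 4.
  x = 3: f_y(3, y) = -3*y**2 - 10*y - 18; no integer root y with |y| ≤ 4.
  x = 4: f_y(4, y) = -3*y**2 - 14*y - 32; no integer root y with |y| ≤ 4.
Only singular point on the grid: (0, 0).
Classify: substitute x = 0 + u, y = 0 + v and expand: f = -2*u**2*v - u**2 - 2*u*v**2 - v**3 + v**2.
No constant or linear terms (consistent with a singular point). Quadratic part: -u**2 + v**2. Cubic part: -2*u**2*v - 2*u*v**2 - v**3.
The quadratic part v**2 - u**2 = (v − u)(v + u) splits into two distinct linear factors, so there are two distinct tangent lines y − 0 = ±(x − 0) — this is a node (ordinary double point).
Classification: node.


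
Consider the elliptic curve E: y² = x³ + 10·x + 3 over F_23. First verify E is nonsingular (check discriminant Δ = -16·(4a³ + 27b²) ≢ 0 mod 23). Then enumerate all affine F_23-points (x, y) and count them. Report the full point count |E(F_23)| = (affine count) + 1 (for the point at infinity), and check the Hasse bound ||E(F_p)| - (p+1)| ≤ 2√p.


Affine points = {(0, 7), (0, 16), (2, 10), (2, 13), (6, 7), (6, 16), (7, 5), (7, 18), (11, 8), (11, 15), (14, 9), (14, 14), (15, 3), (15, 20), (16, 2), (16, 21), (17, 7), (17, 16), (18, 9), (18, 14)}; affine count = 20; |E(F_23)| = 21.

Discriminant check: Δ ∝ 4a³ + 27b² = 4·10³ + 27·3² = 4·1000 + 27·9 ≡ 11 (mod 23). Nonzero ⇒ E is nonsingular.
For each x ∈ F_23, compute rhs = x³ + 10·x + 3 mod 23, then count y ∈ F_23 with y² ≡ rhs.
  x = 0: rhs = 3, matching y values: 7, 16 (2 points).
  x = 1: rhs = 14, matching y values: none (0 points).
  x = 2: rhs = 8, matching y values: 10, 13 (2 points).
  x = 3: rhs = 14, matching y values: none (0 points).
  x = 4: rhs = 15, matching y values: none (0 points).
  x = 5: rhs = 17, matching y values: none (0 points).
  x = 6: rhs = 3, matching y values: 7, 16 (2 points).
  x = 7: rhs = 2, matching y values: 5, 18 (2 points).
  x = 8: rhs = 20, matching y values: none (0 points).
  x = 9: rhs = 17, matching y values: none (0 points).
  x = 10: rhs = 22, matching y values: none (0 points).
  x = 11: rhs = 18, matching y values: 8, 15 (2 points).
  x = 12: rhs = 11, matching y values: none (0 points).
  x = 13: rhs = 7, matching y values: none (0 points).
  x = 14: rhs = 12, matching y values: 9, 14 (2 points).
  x = 15: rhs = 9, matching y values: 3, 20 (2 points).
  x = 16: rhs = 4, matching y values: 2, 21 (2 points).
  x = 17: rhs = 3, matching y values: 7, 16 (2 points).
  x = 18: rhs = 12, matching y values: 9, 14 (2 points).
  x = 19: rhs = 14, matching y values: none (0 points).
  x = 20: rhs = 15, matching y values: none (0 points).
  x = 21: rhs = 21, matching y values: none (0 points).
  x = 22: rhs = 15, matching y values: none (0 points).
Total affine count: 20.
Full point count |E(F_23)| = 20 + 1 = 21.
Hasse bound: |21 − (23+1)| = |-3| = 3 ≤ 2√23 ≈ 9.5917 ✓.


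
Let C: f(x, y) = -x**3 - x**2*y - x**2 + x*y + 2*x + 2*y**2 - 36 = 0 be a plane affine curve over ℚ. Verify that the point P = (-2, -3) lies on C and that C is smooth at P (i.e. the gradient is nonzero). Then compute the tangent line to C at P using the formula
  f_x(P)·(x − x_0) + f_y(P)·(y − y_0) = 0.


Tangent line at P: -21*x - 18*y - 96 = 0.

Step 1: f(-2, -3) = 0, so P lies on C.
Step 2: partial derivatives
  f_x(x, y) = -3*x**2 - 2*x*y - 2*x + y + 2, f_y(x, y) = -x**2 + x + 4*y.
  f_x(P) = -21, f_y(P) = -18 (gradient nonzero, so P is smooth).
Step 3: tangent line at P: -21·(x − -2) + -18·(y − -3) = 0.
Expanding: -21*x - 18*y - 96 = 0.


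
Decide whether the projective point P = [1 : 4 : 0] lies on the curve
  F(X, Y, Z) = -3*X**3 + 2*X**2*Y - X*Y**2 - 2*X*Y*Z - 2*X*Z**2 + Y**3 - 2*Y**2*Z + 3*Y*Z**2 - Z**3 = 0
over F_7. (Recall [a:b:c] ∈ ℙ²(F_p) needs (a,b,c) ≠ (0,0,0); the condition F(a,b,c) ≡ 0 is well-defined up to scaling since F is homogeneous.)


F(1,4,0) ≡ 4 (mod 7); P is NOT on the curve.

Evaluate F(1, 4, 0) term-by-term (mod 7).
  -3*X**3 ↦ -3·1·1·1 = -3
  2*X**2*Y ↦ 2·1·4·1 = 8
  -X*Y**2 ↦ -1·1·16·1 = -16
  -2*X*Y*Z ↦ -2·1·4·0 = 0
  -2*X*Z**2 ↦ -2·1·1·0 = 0
  Y**3 ↦ 1·1·64·1 = 64
  -2*Y**2*Z ↦ -2·1·16·0 = 0
  3*Y*Z**2 ↦ 3·1·4·0 = 0
  -Z**3 ↦ -1·1·1·0 = 0
Sum: F(1, 4, 0) = (-3) + (8) + (-16) + (0) + (0) + (64) + (0) + (0) + (0) = 53.
Reducing mod 7: 53 ≡ 4 (mod 7).
Since F(a, b, c) ≡ 4 ≠ 0 (mod 7), P does NOT lie on the curve.


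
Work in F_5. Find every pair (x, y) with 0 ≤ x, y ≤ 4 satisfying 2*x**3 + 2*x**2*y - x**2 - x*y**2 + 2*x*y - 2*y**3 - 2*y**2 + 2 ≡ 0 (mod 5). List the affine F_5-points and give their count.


Affine F_5-points: {(0, 3), (2, 1), (2, 3), (2, 4), (3, 3), (3, 4), (4, 4)}; count = 7.

For each of the 25 pairs (x, y) ∈ F_5², evaluate f(x, y) mod 5. Record the zeros.
  x = 0: [0↦2, 1↦3, 2↦3, 3↦0, 4↦2]  zeros at y ∈ {3}
  x = 1: [0↦3, 1↦2, 2↦3, 3↦4, 4↦3]  zeros at y ∈ ∅
  x = 2: [0↦4, 1↦0, 2↦1, 3↦0, 4↦0]  zeros at y ∈ {1, 3, 4}
  x = 3: [0↦2, 1↦4, 2↦4, 3↦0, 4↦0]  zeros at y ∈ {3, 4}
  x = 4: [0↦4, 1↦1, 2↦4, 3↦1, 4↦0]  zeros at y ∈ {4}
Collecting zeros: affine points = {(0, 3), (2, 1), (2, 3), (2, 4), (3, 3), (3, 4), (4, 4)}.
Total count |C(F_5)_aff| = 7.


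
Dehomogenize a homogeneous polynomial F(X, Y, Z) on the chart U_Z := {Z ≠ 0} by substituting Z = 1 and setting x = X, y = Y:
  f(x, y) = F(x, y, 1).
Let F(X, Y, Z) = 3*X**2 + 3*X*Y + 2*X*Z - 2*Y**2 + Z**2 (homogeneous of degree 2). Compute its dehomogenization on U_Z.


f(x, y) = 3*x**2 + 3*x*y + 2*x - 2*y**2 + 1

On U_Z we set Z = 1. Each monomial c·X^i·Y^j·Z^k in F becomes c·x^i·y^j·1^k = c·x^i·y^j.
Substituting Z = 1: F(X, Y, 1) = 3*x**2 + 3*x*y + 2*x - 2*y**2 + 1.
Note: deg(f) ≤ deg(F) = 2; strict inequality happens when F is divisible by Z (lost terms).


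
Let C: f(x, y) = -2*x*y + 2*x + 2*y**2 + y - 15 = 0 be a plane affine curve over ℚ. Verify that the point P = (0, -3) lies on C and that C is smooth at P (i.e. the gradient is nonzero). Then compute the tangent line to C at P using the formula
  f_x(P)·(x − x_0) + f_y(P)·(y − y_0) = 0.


Tangent line at P: 8*x - 11*y - 33 = 0.

Step 1: f(0, -3) = 0, so P lies on C.
Step 2: partial derivatives
  f_x(x, y) = 2 - 2*y, f_y(x, y) = -2*x + 4*y + 1.
  f_x(P) = 8, f_y(P) = -11 (gradient nonzero, so P is smooth).
Step 3: tangent line at P: 8·(x − 0) + -11·(y − -3) = 0.
Expanding: 8*x - 11*y - 33 = 0.


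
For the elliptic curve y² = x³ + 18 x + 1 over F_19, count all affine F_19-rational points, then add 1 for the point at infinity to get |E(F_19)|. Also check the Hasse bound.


Affine points = {(0, 1), (0, 18), (1, 1), (1, 18), (2, 8), (2, 11), (3, 5), (3, 14), (4, 2), (4, 17), (5, 8), (5, 11), (8, 7), (8, 12), (12, 8), (12, 11), (13, 0), (15, 6), (15, 13), (18, 1), (18, 18)}; affine count = 21; |E(F_19)| = 22.

Discriminant check: Δ ∝ 4a³ + 27b² = 4·18³ + 27·1² = 4·5832 + 27·1 ≡ 4 (mod 19). Nonzero ⇒ E is nonsingular.
For each x ∈ F_19, compute rhs = x³ + 18·x + 1 mod 19, then count y ∈ F_19 with y² ≡ rhs.
  x = 0: rhs = 1, matching y values: 1, 18 (2 points).
  x = 1: rhs = 1, matching y values: 1, 18 (2 points).
  x = 2: rhs = 7, matching y values: 8, 11 (2 points).
  x = 3: rhs = 6, matching y values: 5, 14 (2 points).
  x = 4: rhs = 4, matching y values: 2, 17 (2 points).
  x = 5: rhs = 7, matching y values: 8, 11 (2 points).
  x = 6: rhs = 2, matching y values: none (0 points).
  x = 7: rhs = 14, matching y values: none (0 points).
  x = 8: rhs = 11, matching y values: 7, 12 (2 points).
  x = 9: rhs = 18, matching y values: none (0 points).
  x = 10: rhs = 3, matching y values: none (0 points).
  x = 11: rhs = 10, matching y values: none (0 points).
  x = 12: rhs = 7, matching y values: 8, 11 (2 points).
  x = 13: rhs = 0, matching y values: 0 (1 points).
  x = 14: rhs = 14, matching y values: none (0 points).
  x = 15: rhs = 17, matching y values: 6, 13 (2 points).
  x = 16: rhs = 15, matching y values: none (0 points).
  x = 17: rhs = 14, matching y values: none (0 points).
  x = 18: rhs = 1, matching y values: 1, 18 (2 points).
Total affine count: 21.
Full point count |E(F_19)| = 21 + 1 = 22.
Hasse bound: |22 − (19+1)| = |2| = 2 ≤ 2√19 ≈ 8.7178 ✓.


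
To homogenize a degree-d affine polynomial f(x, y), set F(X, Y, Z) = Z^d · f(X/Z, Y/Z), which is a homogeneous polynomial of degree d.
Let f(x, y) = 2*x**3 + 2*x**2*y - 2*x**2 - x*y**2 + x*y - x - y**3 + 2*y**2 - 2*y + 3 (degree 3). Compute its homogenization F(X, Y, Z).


F(X, Y, Z) = 2*X**3 + 2*X**2*Y - 2*X**2*Z - X*Y**2 + X*Y*Z - X*Z**2 - Y**3 + 2*Y**2*Z - 2*Y*Z**2 + 3*Z**3

deg(f) = 3.
Substitute x = X/Z, y = Y/Z into f, then multiply by Z^3.
  monomial 2·x^3·y^0 ↦ 2·X^3·Y^0·Z^0.
  monomial 2·x^2·y^1 ↦ 2·X^2·Y^1·Z^0.
  monomial -2·x^2·y^0 ↦ -2·X^2·Y^0·Z^1.
  monomial -1·x^1·y^2 ↦ -1·X^1·Y^2·Z^0.
  monomial 1·x^1·y^1 ↦ 1·X^1·Y^1·Z^1.
  monomial -1·x^1·y^0 ↦ -1·X^1·Y^0·Z^2.
  monomial -1·x^0·y^3 ↦ -1·X^0·Y^3·Z^0.
  monomial 2·x^0·y^2 ↦ 2·X^0·Y^2·Z^1.
  monomial -2·x^0·y^1 ↦ -2·X^0·Y^1·Z^2.
  monomial 3·x^0·y^0 ↦ 3·X^0·Y^0·Z^3.
Collecting: F(X, Y, Z) = 2*X**3 + 2*X**2*Y - 2*X**2*Z - X*Y**2 + X*Y*Z - X*Z**2 - Y**3 + 2*Y**2*Z - 2*Y*Z**2 + 3*Z**3.


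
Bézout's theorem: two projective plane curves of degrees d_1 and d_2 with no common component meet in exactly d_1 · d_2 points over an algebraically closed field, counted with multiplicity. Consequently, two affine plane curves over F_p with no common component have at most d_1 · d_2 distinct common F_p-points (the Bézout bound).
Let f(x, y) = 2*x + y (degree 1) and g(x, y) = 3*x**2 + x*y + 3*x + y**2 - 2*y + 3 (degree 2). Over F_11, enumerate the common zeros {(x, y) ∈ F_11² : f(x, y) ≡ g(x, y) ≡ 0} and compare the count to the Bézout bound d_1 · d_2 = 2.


Common zeros: {(7, 8)}; count = 1; Bézout bound = 2.

deg(f) = 1, deg(g) = 2, so Bézout bound = 2.
Scan x ∈ F_11. For each x, list the y ∈ F_11 with f(x, y) ≡ 0 and those with g(x, y) ≡ 0 (mod 11); the common zeros in that column are the intersection.
  x = 0: f ≡ 0 at y ∈ {0}; g ≡ 0 at y ∈ {4, 9}; common: ∅.
  x = 1: f ≡ 0 at y ∈ {9}; g ≡ 0 at y ∈ {2, 10}; common: ∅.
  x = 2: f ≡ 0 at y ∈ {7}; g ≡ 0 at y ∈ {1, 10}; common: ∅.
  x = 3: f ≡ 0 at y ∈ {5}; g ≡ 0 at y ∈ ∅; common: ∅.
  x = 4: f ≡ 0 at y ∈ {3}; g ≡ 0 at y ∈ {1, 8}; common: ∅.
  x = 5: f ≡ 0 at y ∈ {1}; g ≡ 0 at y ∈ {4}; common: ∅.
  x = 6: f ≡ 0 at y ∈ {10}; g ≡ 0 at y ∈ ∅; common: ∅.
  x = 7: f ≡ 0 at y ∈ {8}; g ≡ 0 at y ∈ {8, 9}; common: {8}.
  x = 8: f ≡ 0 at y ∈ {6}; g ≡ 0 at y ∈ ∅; common: ∅.
  x = 9: f ≡ 0 at y ∈ {4}; g ≡ 0 at y ∈ ∅; common: ∅.
  x = 10: f ≡ 0 at y ∈ {2}; g ≡ 0 at y ∈ ∅; common: ∅.
Collecting: common zeros = {(7, 8)}, so the count is 1.
Comparison with the Bézout bound: 1 ≤ 2 = deg(f)·deg(g), as expected for curves with no common component (the affine F_11-count falls short of the bound because intersections may lie at infinity, over extension fields, or carry multiplicity).


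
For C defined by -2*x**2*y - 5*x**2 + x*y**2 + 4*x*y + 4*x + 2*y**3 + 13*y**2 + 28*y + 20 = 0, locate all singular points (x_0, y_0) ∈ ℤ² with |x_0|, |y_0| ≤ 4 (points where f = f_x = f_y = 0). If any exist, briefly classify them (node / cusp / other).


Singular points: {(0, -2)}; classification: node.

Compute partial derivatives:
  f_x = -4*x*y - 10*x + y**2 + 4*y + 4.
  f_y = -2*x**2 + 2*x*y + 4*x + 6*y**2 + 26*y + 28.
Scan x_0 ∈ {−4, ..., 4}. For each x_0, f_y(x_0, y) is a polynomial in y; find its integer roots y ∈ {−4, ..., 4}, then test f_x and f at those candidates.
  x = -4: f_y(-4, y) = 6*y**2 + 18*y - 20; no integer root y with |y| ≤ 4.
  x = -3: f_y(-3, y) = 6*y**2 + 20*y - 2; no integer root y with |y| ≤ 4.
  x = -2: f_y(-2, y) = 6*y**2 + 22*y + 12; vanishes at y ∈ {-3}. (-2, -3): f_x = -3 ≠ 0.
  x = -1: f_y(-1, y) = 6*y**2 + 24*y + 22; no integer root y with |y| ≤ 4.
  x = 0: f_y(0, y) = 6*y**2 + 26*y + 28; vanishes at y ∈ {-2}. (0, -2): f_x = 0, f = 0 — SINGULAR.
  x = 1: f_y(1, y) = 6*y**2 + 28*y + 30; vanishes at y ∈ {-3}. (1, -3): f_x = 3 ≠ 0.
  x = 2: f_y(2, y) = 6*y**2 + 30*y + 28; no integer root y with |y| ≤ 4.
  x = 3: f_y(3, y) = 6*y**2 + 32*y + 22; no integer root y with |y| ≤ 4.
  x = 4: f_y(4, y) = 6*y**2 + 34*y + 12; no integer root y with |y| ≤ 4.
Only singular point on the grid: (0, -2).
Classify: substitute x = 0 + u, y = -2 + v and expand: f = -2*u**2*v - u**2 + u*v**2 + 2*v**3 + v**2.
No constant or linear terms (consistent with a singular point). Quadratic part: -u**2 + v**2. Cubic part: -2*u**2*v + u*v**2 + 2*v**3.
The quadratic part v**2 - u**2 = (v − u)(v + u) splits into two distinct linear factors, so there are two distinct tangent lines y − -2 = ±(x − 0) — this is a node (ordinary double point).
Classification: node.


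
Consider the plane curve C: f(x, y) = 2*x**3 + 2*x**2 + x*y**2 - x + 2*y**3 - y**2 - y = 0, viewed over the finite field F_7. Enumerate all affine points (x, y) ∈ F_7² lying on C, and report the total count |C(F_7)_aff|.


Affine F_7-points: {(0, 0), (0, 1), (0, 3), (3, 2), (3, 5), (3, 6), (4, 2), (4, 5), (5, 4), (6, 1), (6, 2), (6, 5)}; count = 12.

For each of the 49 pairs (x, y) ∈ F_7², evaluate f(x, y) mod 7. Record the zeros.
  x = 0: [0↦0, 1↦0, 2↦3, 3↦0, 4↦3, 5↦3, 6↦5]  zeros at y ∈ {0, 1, 3}
  x = 1: [0↦3, 1↦4, 2↦3, 3↦5, 4↦1, 5↦3, 6↦2]  zeros at y ∈ ∅
  x = 2: [0↦1, 1↦3, 2↦5, 3↦5, 4↦1, 5↦5, 6↦1]  zeros at y ∈ ∅
  x = 3: [0↦6, 1↦2, 2↦0, 3↦5, 4↦1, 5↦0, 6↦0]  zeros at y ∈ {2, 5, 6}
  x = 4: [0↦2, 1↦6, 2↦0, 3↦3, 4↦6, 5↦0, 6↦4]  zeros at y ∈ {2, 5}
  x = 5: [0↦1, 1↦6, 2↦3, 3↦4, 4↦0, 5↦3, 6↦4]  zeros at y ∈ {4}
  x = 6: [0↦1, 1↦0, 2↦0, 3↦6, 4↦2, 5↦0, 6↦5]  zeros at y ∈ {1, 2, 5}
Collecting zeros: affine points = {(0, 0), (0, 1), (0, 3), (3, 2), (3, 5), (3, 6), (4, 2), (4, 5), (5, 4), (6, 1), (6, 2), (6, 5)}.
Total count |C(F_7)_aff| = 12.


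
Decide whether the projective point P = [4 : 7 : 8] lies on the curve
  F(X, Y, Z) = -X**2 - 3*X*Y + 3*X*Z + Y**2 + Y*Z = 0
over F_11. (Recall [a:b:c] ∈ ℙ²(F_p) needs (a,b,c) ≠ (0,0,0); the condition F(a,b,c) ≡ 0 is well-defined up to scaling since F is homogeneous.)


F(4,7,8) ≡ 2 (mod 11); P is NOT on the curve.

Evaluate F(4, 7, 8) term-by-term (mod 11).
  -X**2 ↦ -1·16·1·1 = -16
  -3*X*Y ↦ -3·4·7·1 = -84
  3*X*Z ↦ 3·4·1·8 = 96
  Y**2 ↦ 1·1·49·1 = 49
  Y*Z ↦ 1·1·7·8 = 56
Sum: F(4, 7, 8) = (-16) + (-84) + (96) + (49) + (56) = 101.
Reducing mod 11: 101 ≡ 2 (mod 11).
Since F(a, b, c) ≡ 2 ≠ 0 (mod 11), P does NOT lie on the curve.


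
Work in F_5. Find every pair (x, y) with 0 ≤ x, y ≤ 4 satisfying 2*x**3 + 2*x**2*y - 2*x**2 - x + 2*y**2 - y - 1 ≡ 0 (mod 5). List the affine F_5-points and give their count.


Affine F_5-points: {(0, 1), (0, 2), (2, 0), (2, 4)}; count = 4.

For each of the 25 pairs (x, y) ∈ F_5², evaluate f(x, y) mod 5. Record the zeros.
  x = 0: [0↦4, 1↦0, 2↦0, 3↦4, 4↦2]  zeros at y ∈ {1, 2}
  x = 1: [0↦3, 1↦1, 2↦3, 3↦4, 4↦4]  zeros at y ∈ ∅
  x = 2: [0↦0, 1↦4, 2↦2, 3↦4, 4↦0]  zeros at y ∈ {0, 4}
  x = 3: [0↦2, 1↦1, 2↦4, 3↦1, 4↦2]  zeros at y ∈ ∅
  x = 4: [0↦1, 1↦4, 2↦1, 3↦2, 4↦2]  zeros at y ∈ ∅
Collecting zeros: affine points = {(0, 1), (0, 2), (2, 0), (2, 4)}.
Total count |C(F_5)_aff| = 4.
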